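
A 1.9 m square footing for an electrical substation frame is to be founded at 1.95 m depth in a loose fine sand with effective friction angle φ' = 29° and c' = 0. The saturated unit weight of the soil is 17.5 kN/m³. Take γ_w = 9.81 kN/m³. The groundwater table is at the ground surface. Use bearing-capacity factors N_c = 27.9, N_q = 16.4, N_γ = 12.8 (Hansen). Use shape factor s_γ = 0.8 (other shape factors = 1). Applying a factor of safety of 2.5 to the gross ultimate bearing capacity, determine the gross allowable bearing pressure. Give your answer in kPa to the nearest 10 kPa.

With the water table at the surface the whole profile is submerged: γ' = 17.5 − 9.81 = 7.69 kN/m³, so q = γ'·D_f = 14.995 kPa; the same γ' applies in the ½γBN_γ term.
q_ult = q·N_q + 0.5·γ·B·N_γ·s_γ
     = 14.995 × 16.4 + 0.5 × 7.69 × 1.9 × 12.8 × 0.8
     = 245.93 + 74.808 = 320.73 kPa.
q_all = q_ult / FS = 320.73 / 2.5 = 128.29 kPa.

q_all ≈ 130 kPa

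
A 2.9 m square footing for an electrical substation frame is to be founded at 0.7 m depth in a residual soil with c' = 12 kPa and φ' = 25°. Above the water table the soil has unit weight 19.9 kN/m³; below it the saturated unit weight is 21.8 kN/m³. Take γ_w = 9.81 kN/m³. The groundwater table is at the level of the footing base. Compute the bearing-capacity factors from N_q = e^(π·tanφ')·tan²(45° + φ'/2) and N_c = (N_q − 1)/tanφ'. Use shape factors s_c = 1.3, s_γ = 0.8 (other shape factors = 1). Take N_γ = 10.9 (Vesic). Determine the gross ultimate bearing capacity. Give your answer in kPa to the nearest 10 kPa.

q_ult ≈ 620 kPa

tan25° = 0.4663, so N_q = e^(π×0.4663)·tan²(57.5°) = 4.327 × 2.464 = 10.66.
N_c = (10.66 − 1)/tan25° = 20.72.
Overburden at base level: q = 19.9 × 0.7 = 13.93 kPa.
Below the base the soil is submerged, so the ½γBN_γ term uses γ' = 21.8 − 9.81 = 11.99 kN/m³.
Cohesion term c·N_c·s_c = 12 × 20.721 × 1.3 = 323.24 kPa; surcharge term q·N_q = 13.93 × 10.662 = 148.52 kPa; self-weight term 0.5·γ·B·N_γ·s_γ = 0.5 × 11.99 × 2.9 × 10.9 × 0.8 = 151.6 kPa.
q_ult = 323.24 + 148.52 + 151.6 = 623.37 kPa.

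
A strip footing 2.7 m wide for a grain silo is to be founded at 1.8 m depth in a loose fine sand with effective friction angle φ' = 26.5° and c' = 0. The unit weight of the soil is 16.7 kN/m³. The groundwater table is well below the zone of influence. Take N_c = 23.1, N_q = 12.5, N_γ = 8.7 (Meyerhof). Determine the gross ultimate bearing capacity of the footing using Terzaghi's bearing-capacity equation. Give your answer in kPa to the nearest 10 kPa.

Effective surcharge at the founding depth q = γ·D_f = 16.7 × 1.8 = 30.06 kPa.
q_ult = q·N_q + 0.5·γ·B·N_γ
     = 30.06 × 12.5 + 0.5 × 16.7 × 2.7 × 8.7
     = 375.75 + 196.14 = 571.89 kPa.

q_ult ≈ 570 kPa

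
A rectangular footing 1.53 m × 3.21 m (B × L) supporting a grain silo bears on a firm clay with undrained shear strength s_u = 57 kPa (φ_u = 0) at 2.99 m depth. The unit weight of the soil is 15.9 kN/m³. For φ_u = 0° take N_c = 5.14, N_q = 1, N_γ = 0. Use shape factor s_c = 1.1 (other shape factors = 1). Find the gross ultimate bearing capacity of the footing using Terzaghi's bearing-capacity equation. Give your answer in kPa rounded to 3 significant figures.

q = γ·D_f = 15.9 × 2.99 = 47.541 kPa.
c·N_c·s_c = 57 × 5.14 × 1.1 = 322.28 kPa
q·N_q = 47.541 × 1 = 47.541 kPa
q_ult = 322.28 + 47.541 = 369.82 kPa.

q_ult ≈ 370 kPa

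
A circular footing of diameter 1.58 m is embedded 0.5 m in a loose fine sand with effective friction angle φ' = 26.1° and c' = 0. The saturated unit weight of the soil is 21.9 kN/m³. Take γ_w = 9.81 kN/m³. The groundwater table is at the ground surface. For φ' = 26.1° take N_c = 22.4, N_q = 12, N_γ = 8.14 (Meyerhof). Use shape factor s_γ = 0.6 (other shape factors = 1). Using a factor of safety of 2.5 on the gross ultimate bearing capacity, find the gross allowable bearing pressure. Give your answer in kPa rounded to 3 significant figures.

Water table at ground surface, so effective unit weight γ' = 21.9 − 9.81 = 12.09 kN/m³ is used throughout; overburden q = 12.09 × 0.5 = 6.045 kPa; the same γ' applies in the ½γBN_γ term.
Surcharge term q·N_q = 6.045 × 12 = 72.54 kPa; self-weight term 0.5·γ·B·N_γ·s_γ = 0.5 × 12.09 × 1.58 × 8.14 × 0.6 = 46.648 kPa.
q_ult = 72.54 + 46.648 = 119.19 kPa.
q_all = 119.19 / 2.5 = 47.675 kPa.

q_all ≈ 47.7 kPa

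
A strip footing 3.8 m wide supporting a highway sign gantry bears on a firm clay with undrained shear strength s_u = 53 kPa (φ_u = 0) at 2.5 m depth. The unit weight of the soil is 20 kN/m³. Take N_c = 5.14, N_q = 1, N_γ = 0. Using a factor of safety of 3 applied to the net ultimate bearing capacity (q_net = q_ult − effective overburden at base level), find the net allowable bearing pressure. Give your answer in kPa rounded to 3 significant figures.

q = γ·D_f = 20 × 2.5 = 50 kPa.
c·N_c = 53 × 5.14 = 272.42 kPa
q·N_q = 50 × 1 = 50 kPa
q_ult = 272.42 + 50 = 322.42 kPa.
Net ultimate: q_net = 322.42 − 50 = 272.42 kPa.
q_all(net) = 272.42 / 3 = 90.807 kPa.

q_all(net) ≈ 90.8 kPa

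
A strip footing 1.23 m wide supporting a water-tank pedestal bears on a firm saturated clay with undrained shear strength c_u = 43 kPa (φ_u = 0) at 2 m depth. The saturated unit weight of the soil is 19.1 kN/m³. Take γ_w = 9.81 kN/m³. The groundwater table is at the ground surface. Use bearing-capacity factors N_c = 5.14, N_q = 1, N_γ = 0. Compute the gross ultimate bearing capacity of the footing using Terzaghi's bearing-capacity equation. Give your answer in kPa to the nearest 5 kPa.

γ' = 19.1 − 9.81 = 9.29 kN/m³ (submerged throughout). q = 9.29 × 2 = 18.58 kPa.
c·N_c = 43 × 5.14 = 221.02 kPa
q·N_q = 18.58 × 1 = 18.58 kPa
q_ult = 221.02 + 18.58 = 239.6 kPa.

q_ult ≈ 240 kPa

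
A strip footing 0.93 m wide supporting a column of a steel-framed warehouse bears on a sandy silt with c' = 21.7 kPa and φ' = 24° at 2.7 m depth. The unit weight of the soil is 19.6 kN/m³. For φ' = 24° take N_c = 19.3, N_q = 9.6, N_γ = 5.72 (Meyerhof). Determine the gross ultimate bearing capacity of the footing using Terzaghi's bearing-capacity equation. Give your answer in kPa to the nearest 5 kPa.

Overburden at base level: q = 19.6 × 2.7 = 52.92 kPa.
Cohesion term c·N_c = 21.7 × 19.3 = 418.81 kPa; surcharge term q·N_q = 52.92 × 9.6 = 508.03 kPa; self-weight term 0.5·γ·B·N_γ = 0.5 × 19.6 × 0.93 × 5.72 = 52.132 kPa.
q_ult = 418.81 + 508.03 + 52.132 = 978.97 kPa.

q_ult ≈ 980 kPa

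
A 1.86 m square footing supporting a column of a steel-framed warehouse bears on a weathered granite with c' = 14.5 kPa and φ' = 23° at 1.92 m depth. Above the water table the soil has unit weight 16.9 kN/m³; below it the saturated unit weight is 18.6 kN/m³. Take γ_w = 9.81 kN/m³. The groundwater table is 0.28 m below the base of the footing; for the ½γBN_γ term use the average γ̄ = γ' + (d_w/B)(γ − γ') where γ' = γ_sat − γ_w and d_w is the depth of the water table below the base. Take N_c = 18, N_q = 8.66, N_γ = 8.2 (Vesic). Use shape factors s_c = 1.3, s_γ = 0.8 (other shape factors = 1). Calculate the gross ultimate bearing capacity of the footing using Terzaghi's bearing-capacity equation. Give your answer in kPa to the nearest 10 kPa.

Effective surcharge at the founding depth q = γ·D_f = 16.9 × 1.92 = 32.448 kPa.
With d_w = 0.28 m < B, γ̄ = 8.79 + (0.28/1.86) × (16.9 − 8.79) = 10.011 kN/m³.
q_ult = c·N_c·s_c + q·N_q + 0.5·γ·B·N_γ·s_γ
     = 14.5 × 18 × 1.3 + 32.448 × 8.66 + 0.5 × 10.011 × 1.86 × 8.2 × 0.8
     = 339.3 + 281 + 61.074 = 681.37 kPa.

q_ult ≈ 680 kPa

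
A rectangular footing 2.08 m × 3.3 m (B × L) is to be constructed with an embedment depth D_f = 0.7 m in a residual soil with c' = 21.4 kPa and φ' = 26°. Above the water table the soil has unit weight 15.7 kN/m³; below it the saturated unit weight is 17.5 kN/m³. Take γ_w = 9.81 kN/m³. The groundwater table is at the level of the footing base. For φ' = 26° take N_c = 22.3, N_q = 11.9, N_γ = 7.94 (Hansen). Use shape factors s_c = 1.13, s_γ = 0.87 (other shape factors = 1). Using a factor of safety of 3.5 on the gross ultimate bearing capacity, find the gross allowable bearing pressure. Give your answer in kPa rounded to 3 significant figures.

Effective surcharge at the founding depth q = γ·D_f = 15.7 × 0.7 = 10.99 kPa.
The water table coincides with the base, so in the self-weight term γ → γ' = 7.69 kN/m³.
q_ult = c·N_c·s_c + q·N_q + 0.5·γ·B·N_γ·s_γ
     = 21.4 × 22.3 × 1.13 + 10.99 × 11.9 + 0.5 × 7.69 × 2.08 × 7.94 × 0.87
     = 539.26 + 130.78 + 55.246 = 725.29 kPa.
q_all = 725.29 / 3.5 = 207.22 kPa.

q_all ≈ 207 kPa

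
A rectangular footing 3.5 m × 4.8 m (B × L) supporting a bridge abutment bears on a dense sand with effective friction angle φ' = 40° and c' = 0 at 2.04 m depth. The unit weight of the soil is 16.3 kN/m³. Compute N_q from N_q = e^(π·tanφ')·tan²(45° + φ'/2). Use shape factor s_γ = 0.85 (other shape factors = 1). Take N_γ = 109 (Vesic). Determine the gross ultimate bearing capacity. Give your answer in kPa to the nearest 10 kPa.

tan40° = 0.8391, so N_q = e^(π×0.8391)·tan²(65°) = 13.959 × 4.599 = 64.2.
q = γ·D_f = 16.3 × 2.04 = 33.252 kPa.
q·N_q = 33.252 × 64.195 = 2134.6 kPa
0.5·γ·B·N_γ·s_γ = 0.5 × 16.3 × 3.5 × 109 × 0.85 = 2642.8 kPa
q_ult = 2134.6 + 2642.8 = 4777.5 kPa.

q_ult ≈ 4780 kPa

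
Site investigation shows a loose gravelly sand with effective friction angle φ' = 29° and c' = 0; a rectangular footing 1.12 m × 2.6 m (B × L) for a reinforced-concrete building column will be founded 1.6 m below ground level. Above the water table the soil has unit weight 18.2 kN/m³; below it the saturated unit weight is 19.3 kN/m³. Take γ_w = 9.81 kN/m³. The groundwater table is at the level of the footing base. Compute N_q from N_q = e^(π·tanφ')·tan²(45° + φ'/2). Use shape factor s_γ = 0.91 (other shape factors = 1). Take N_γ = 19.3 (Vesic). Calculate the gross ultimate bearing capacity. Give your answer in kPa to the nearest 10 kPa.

q_ult ≈ 570 kPa

tan29° = 0.5543, so N_q = e^(π×0.5543)·tan²(59.5°) = 5.705 × 2.882 = 16.44.
q = γ·D_f = 18.2 × 1.6 = 29.12 kPa.
For the ½γBN_γ term take γ' = 19.3 − 9.81 = 9.49 kN/m³ (soil below base is submerged).
q·N_q = 29.12 × 16.443 = 478.83 kPa
0.5·γ·B·N_γ·s_γ = 0.5 × 9.49 × 1.12 × 19.3 × 0.91 = 93.337 kPa
q_ult = 478.83 + 93.337 = 572.17 kPa.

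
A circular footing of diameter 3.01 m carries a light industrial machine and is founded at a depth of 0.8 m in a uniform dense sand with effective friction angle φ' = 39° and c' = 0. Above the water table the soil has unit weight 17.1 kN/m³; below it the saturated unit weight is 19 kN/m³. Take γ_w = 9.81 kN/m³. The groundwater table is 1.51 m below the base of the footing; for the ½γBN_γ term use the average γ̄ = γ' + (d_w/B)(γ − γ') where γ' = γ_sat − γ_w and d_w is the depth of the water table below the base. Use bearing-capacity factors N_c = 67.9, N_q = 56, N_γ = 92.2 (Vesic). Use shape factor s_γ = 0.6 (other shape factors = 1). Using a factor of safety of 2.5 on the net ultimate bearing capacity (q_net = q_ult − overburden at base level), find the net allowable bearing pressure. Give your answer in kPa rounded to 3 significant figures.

Effective surcharge at the founding depth q = γ·D_f = 17.1 × 0.8 = 13.68 kPa.
With d_w = 1.51 m < B, γ̄ = 9.19 + (1.51/3.01) × (17.1 − 9.19) = 13.158 kN/m³.
q_ult = q·N_q + 0.5·γ·B·N_γ·s_γ
     = 13.68 × 56 + 0.5 × 13.158 × 3.01 × 92.2 × 0.6
     = 766.08 + 1095.5 = 1861.6 kPa.
q_net = 1861.6 − 13.68 = 1847.9 kPa.
q_all(net) = 1847.9 / 2.5 = 739.16 kPa.

q_all(net) ≈ 739 kPa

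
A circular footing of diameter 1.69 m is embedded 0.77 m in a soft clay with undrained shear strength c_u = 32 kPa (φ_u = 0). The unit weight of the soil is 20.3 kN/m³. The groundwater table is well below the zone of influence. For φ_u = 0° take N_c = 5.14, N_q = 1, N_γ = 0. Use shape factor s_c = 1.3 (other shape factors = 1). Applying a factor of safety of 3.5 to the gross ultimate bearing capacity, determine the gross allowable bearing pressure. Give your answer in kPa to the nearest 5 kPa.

q_all ≈ 65 kPa

q = γ·D_f = 20.3 × 0.77 = 15.631 kPa.
c·N_c·s_c = 32 × 5.14 × 1.3 = 213.82 kPa
q·N_q = 15.631 × 1 = 15.631 kPa
q_ult = 213.82 + 15.631 = 229.45 kPa.
q_all = q_ult / FS = 229.45 / 3.5 = 65.559 kPa.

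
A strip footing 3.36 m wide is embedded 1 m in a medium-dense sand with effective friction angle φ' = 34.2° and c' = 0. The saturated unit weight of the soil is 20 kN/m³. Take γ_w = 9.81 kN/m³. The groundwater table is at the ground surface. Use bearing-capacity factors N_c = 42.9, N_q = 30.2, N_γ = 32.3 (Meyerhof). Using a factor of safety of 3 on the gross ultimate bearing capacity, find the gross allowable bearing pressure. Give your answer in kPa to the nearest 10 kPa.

Water table at ground surface, so effective unit weight γ' = 20 − 9.81 = 10.19 kN/m³ is used throughout; overburden q = 10.19 × 1 = 10.19 kPa; the same γ' applies in the ½γBN_γ term.
Surcharge term q·N_q = 10.19 × 30.2 = 307.74 kPa; self-weight term 0.5·γ·B·N_γ = 0.5 × 10.19 × 3.36 × 32.3 = 552.95 kPa.
q_ult = 307.74 + 552.95 = 860.69 kPa.
q_all = 860.69 / 3 = 286.9 kPa.

q_all ≈ 290 kPa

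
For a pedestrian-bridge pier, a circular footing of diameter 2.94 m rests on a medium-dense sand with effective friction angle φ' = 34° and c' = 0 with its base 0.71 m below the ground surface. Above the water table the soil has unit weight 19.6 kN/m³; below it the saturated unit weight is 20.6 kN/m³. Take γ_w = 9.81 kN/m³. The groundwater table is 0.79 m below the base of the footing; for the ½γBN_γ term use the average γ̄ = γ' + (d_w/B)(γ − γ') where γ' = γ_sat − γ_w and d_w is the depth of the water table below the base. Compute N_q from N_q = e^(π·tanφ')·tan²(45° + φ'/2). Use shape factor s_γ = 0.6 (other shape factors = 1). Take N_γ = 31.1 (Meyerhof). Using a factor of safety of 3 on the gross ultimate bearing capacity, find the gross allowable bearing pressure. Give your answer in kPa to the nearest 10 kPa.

q_all ≈ 260 kPa

N_q = e^(π·tan34°)·tan²(62°) = 29.44.
Overburden at base level: q = 19.6 × 0.71 = 13.916 kPa.
The water table is 0.79 m below the base (< B = 2.94 m), so the ½γBN_γ term uses γ̄ = γ' + (d_w/B)(γ − γ') = 10.79 + (0.79/2.94)(19.6 − 10.79) = 13.157 kN/m³.
Surcharge term q·N_q = 13.916 × 29.44 = 409.68 kPa; self-weight term 0.5·γ·B·N_γ·s_γ = 0.5 × 13.157 × 2.94 × 31.1 × 0.6 = 360.91 kPa.
q_ult = 409.68 + 360.91 = 770.59 kPa.
q_all = 770.59 / 3 = 256.86 kPa.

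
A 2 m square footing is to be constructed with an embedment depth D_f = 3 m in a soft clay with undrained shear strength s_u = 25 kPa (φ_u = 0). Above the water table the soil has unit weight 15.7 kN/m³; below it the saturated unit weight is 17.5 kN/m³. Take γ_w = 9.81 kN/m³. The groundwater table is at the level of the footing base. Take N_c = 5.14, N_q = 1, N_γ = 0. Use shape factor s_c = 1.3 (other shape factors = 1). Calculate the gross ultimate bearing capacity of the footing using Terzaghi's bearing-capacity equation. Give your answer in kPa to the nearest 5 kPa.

q_ult ≈ 215 kPa

Overburden at base level: q = 15.7 × 3 = 47.1 kPa.
Cohesion term c·N_c·s_c = 25 × 5.14 × 1.3 = 167.05 kPa; surcharge term q·N_q = 47.1 × 1 = 47.1 kPa.
q_ult = 167.05 + 47.1 = 214.15 kPa.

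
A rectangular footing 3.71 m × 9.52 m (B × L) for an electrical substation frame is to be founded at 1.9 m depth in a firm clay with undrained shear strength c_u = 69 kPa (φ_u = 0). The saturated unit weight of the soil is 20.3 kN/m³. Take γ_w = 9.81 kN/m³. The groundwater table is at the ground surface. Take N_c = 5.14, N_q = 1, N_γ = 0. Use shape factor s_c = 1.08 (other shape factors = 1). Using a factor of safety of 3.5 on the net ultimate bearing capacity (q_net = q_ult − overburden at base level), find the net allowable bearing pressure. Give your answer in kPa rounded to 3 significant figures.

q_all(net) ≈ 109 kPa

Water table at ground surface, so effective unit weight γ' = 20.3 − 9.81 = 10.49 kN/m³ is used throughout; overburden q = 10.49 × 1.9 = 19.931 kPa.
Cohesion term c·N_c·s_c = 69 × 5.14 × 1.08 = 383.03 kPa; surcharge term q·N_q = 19.931 × 1 = 19.931 kPa.
q_ult = 383.03 + 19.931 = 402.96 kPa.
q_net = 402.96 − 19.931 = 383.03 kPa.
q_all(net) = 383.03 / 3.5 = 109.44 kPa.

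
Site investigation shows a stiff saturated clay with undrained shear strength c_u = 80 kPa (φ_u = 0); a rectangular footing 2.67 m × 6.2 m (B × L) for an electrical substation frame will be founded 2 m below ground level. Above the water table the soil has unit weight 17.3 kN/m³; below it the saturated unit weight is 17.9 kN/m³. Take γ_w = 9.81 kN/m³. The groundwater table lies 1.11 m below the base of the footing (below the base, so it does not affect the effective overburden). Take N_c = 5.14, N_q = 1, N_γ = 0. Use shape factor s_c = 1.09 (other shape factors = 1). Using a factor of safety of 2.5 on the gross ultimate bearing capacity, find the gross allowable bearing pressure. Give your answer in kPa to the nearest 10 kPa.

q_all ≈ 190 kPa

q = γ·D_f = 17.3 × 2 = 34.6 kPa.
c·N_c·s_c = 80 × 5.14 × 1.09 = 448.21 kPa
q·N_q = 34.6 × 1 = 34.6 kPa
q_ult = 448.21 + 34.6 = 482.81 kPa.
q_all = 482.81 / 2.5 = 193.12 kPa.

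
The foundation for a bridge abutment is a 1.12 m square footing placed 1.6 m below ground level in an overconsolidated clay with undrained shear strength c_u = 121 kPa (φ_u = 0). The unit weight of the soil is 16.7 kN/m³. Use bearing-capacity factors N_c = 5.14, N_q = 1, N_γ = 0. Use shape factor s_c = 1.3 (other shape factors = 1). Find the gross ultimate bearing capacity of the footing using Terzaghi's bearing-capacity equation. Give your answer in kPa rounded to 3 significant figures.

q_ult ≈ 835 kPa

q = γ·D_f = 16.7 × 1.6 = 26.72 kPa.
c·N_c·s_c = 121 × 5.14 × 1.3 = 808.52 kPa
q·N_q = 26.72 × 1 = 26.72 kPa
q_ult = 808.52 + 26.72 = 835.24 kPa.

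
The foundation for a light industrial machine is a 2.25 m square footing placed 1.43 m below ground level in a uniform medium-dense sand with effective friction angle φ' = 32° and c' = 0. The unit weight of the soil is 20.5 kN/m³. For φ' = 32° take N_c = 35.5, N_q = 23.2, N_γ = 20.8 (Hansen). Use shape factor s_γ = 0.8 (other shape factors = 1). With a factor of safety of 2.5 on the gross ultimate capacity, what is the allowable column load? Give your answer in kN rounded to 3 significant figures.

P_all ≈ 2150 kN

Effective surcharge at the founding depth q = γ·D_f = 20.5 × 1.43 = 29.315 kPa.
q_ult = q·N_q + 0.5·γ·B·N_γ·s_γ
     = 29.315 × 23.2 + 0.5 × 20.5 × 2.25 × 20.8 × 0.8
     = 680.11 + 383.76 = 1063.9 kPa.
Gross allowable pressure q_all = 1063.9 / 2.5 = 425.55 kPa.
Footing area = 5.0625 m², so allowable column load = 425.55 × 5.0625 = 2154.3 kN.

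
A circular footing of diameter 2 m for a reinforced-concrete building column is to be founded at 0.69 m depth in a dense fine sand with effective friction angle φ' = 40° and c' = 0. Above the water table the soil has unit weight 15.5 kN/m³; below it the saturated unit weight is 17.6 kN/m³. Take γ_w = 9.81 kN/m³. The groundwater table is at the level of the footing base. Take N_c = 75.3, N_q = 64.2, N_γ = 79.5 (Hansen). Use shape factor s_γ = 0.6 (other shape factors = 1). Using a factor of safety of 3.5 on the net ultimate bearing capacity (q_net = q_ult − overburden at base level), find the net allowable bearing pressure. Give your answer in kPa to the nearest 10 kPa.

Overburden at base level: q = 15.5 × 0.69 = 10.695 kPa.
Below the base the soil is submerged, so the ½γBN_γ term uses γ' = 17.6 − 9.81 = 7.79 kN/m³.
Surcharge term q·N_q = 10.695 × 64.2 = 686.62 kPa; self-weight term 0.5·γ·B·N_γ·s_γ = 0.5 × 7.79 × 2 × 79.5 × 0.6 = 371.58 kPa.
q_ult = 686.62 + 371.58 = 1058.2 kPa.
q_net = 1058.2 − 10.695 = 1047.5 kPa.
q_all(net) = 1047.5 / 3.5 = 299.29 kPa.

q_all(net) ≈ 300 kPa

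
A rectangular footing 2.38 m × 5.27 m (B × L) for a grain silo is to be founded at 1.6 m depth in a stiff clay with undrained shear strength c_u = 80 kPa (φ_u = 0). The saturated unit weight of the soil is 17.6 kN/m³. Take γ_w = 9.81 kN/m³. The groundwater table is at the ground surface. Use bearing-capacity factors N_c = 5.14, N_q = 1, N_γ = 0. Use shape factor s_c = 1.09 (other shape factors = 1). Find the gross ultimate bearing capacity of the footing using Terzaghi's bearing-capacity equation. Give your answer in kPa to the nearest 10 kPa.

q_ult ≈ 460 kPa

Water table at ground surface, so effective unit weight γ' = 17.6 − 9.81 = 7.79 kN/m³ is used throughout; overburden q = 7.79 × 1.6 = 12.464 kPa.
Cohesion term c·N_c·s_c = 80 × 5.14 × 1.09 = 448.21 kPa; surcharge term q·N_q = 12.464 × 1 = 12.464 kPa.
q_ult = 448.21 + 12.464 = 460.67 kPa.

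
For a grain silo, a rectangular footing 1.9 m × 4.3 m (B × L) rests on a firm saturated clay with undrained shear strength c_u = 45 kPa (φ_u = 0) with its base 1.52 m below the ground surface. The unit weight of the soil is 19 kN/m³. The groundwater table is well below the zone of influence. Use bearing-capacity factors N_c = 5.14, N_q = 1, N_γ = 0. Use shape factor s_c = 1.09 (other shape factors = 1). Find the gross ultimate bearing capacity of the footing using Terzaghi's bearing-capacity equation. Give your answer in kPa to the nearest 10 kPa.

Effective surcharge at the founding depth q = γ·D_f = 19 × 1.52 = 28.88 kPa.
q_ult = c·N_c·s_c + q·N_q
     = 45 × 5.14 × 1.09 + 28.88 × 1
     = 252.12 + 28.88 = 281 kPa.

q_ult ≈ 280 kPa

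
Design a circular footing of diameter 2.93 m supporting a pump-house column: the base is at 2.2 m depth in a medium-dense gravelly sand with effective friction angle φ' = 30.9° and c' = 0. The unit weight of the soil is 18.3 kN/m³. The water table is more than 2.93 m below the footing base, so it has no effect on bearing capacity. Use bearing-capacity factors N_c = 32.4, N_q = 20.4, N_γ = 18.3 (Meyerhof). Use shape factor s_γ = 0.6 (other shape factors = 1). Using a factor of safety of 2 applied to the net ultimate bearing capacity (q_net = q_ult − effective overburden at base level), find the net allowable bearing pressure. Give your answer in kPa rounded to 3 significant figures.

q_all(net) ≈ 538 kPa

Effective surcharge at the founding depth q = γ·D_f = 18.3 × 2.2 = 40.26 kPa.
q_ult = q·N_q + 0.5·γ·B·N_γ·s_γ
     = 40.26 × 20.4 + 0.5 × 18.3 × 2.93 × 18.3 × 0.6
     = 821.3 + 294.37 = 1115.7 kPa.
Net ultimate: q_net = 1115.7 − 40.26 = 1075.4 kPa.
q_all(net) = 1075.4 / 2 = 537.71 kPa.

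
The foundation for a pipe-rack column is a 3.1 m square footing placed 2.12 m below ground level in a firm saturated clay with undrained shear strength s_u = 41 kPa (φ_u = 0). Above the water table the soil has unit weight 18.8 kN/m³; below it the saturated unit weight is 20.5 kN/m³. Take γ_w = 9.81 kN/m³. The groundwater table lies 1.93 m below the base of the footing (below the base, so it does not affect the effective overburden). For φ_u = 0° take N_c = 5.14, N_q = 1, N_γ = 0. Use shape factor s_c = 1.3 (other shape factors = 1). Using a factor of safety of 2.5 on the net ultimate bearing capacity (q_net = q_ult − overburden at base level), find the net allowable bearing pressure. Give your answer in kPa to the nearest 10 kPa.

q = γ·D_f = 18.8 × 2.12 = 39.856 kPa.
c·N_c·s_c = 41 × 5.14 × 1.3 = 273.96 kPa
q·N_q = 39.856 × 1 = 39.856 kPa
q_ult = 273.96 + 39.856 = 313.82 kPa.
q_net = 313.82 − 39.856 = 273.96 kPa.
q_all(net) = 273.96 / 2.5 = 109.58 kPa.

q_all(net) ≈ 110 kPa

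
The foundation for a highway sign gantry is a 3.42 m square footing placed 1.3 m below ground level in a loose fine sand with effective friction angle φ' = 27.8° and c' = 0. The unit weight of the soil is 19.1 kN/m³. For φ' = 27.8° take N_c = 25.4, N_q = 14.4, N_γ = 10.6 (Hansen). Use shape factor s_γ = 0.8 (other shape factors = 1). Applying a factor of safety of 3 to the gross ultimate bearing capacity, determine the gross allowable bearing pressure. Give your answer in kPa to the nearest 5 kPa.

Overburden at base level: q = 19.1 × 1.3 = 24.83 kPa.
Surcharge term q·N_q = 24.83 × 14.4 = 357.55 kPa; self-weight term 0.5·γ·B·N_γ·s_γ = 0.5 × 19.1 × 3.42 × 10.6 × 0.8 = 276.97 kPa.
q_ult = 357.55 + 276.97 = 634.52 kPa.
q_all = q_ult / FS = 634.52 / 3 = 211.51 kPa.

q_all ≈ 210 kPa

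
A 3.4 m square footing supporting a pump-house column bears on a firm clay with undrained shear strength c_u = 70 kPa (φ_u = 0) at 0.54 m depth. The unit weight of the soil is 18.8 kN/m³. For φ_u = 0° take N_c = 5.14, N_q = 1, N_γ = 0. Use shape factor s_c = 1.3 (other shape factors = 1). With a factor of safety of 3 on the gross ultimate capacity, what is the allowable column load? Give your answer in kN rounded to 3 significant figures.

P_all ≈ 1840 kN

Effective surcharge at the founding depth q = γ·D_f = 18.8 × 0.54 = 10.152 kPa.
q_ult = c·N_c·s_c + q·N_q
     = 70 × 5.14 × 1.3 + 10.152 × 1
     = 467.74 + 10.152 = 477.89 kPa.
Gross allowable pressure q_all = 477.89 / 3 = 159.3 kPa.
Footing area = 11.56 m², so allowable column load = 159.3 × 11.56 = 1841.5 kN.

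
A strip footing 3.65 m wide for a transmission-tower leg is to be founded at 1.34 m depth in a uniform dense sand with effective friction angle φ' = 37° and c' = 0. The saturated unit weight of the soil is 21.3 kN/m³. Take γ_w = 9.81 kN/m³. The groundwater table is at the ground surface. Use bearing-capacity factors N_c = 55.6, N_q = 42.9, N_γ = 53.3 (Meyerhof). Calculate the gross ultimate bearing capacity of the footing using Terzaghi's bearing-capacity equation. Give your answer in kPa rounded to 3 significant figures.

With the water table at the surface the whole profile is submerged: γ' = 21.3 − 9.81 = 11.49 kN/m³, so q = γ'·D_f = 15.397 kPa; the same γ' applies in the ½γBN_γ term.
q_ult = q·N_q + 0.5·γ·B·N_γ
     = 15.397 × 42.9 + 0.5 × 11.49 × 3.65 × 53.3
     = 660.51 + 1117.7 = 1778.2 kPa.

q_ult ≈ 1780 kPa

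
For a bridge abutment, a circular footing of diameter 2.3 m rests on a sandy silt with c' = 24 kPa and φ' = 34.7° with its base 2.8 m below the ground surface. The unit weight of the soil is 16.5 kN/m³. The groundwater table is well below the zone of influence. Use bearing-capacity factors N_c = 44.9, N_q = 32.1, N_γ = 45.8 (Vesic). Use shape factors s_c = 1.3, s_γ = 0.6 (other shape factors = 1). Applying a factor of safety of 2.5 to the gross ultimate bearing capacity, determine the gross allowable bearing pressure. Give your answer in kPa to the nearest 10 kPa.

q_all ≈ 1360 kPa

Overburden at base level: q = 16.5 × 2.8 = 46.2 kPa.
Cohesion term c·N_c·s_c = 24 × 44.9 × 1.3 = 1400.9 kPa; surcharge term q·N_q = 46.2 × 32.1 = 1483 kPa; self-weight term 0.5·γ·B·N_γ·s_γ = 0.5 × 16.5 × 2.3 × 45.8 × 0.6 = 521.43 kPa.
q_ult = 1400.9 + 1483 + 521.43 = 3405.3 kPa.
q_all = q_ult / FS = 3405.3 / 2.5 = 1362.1 kPa.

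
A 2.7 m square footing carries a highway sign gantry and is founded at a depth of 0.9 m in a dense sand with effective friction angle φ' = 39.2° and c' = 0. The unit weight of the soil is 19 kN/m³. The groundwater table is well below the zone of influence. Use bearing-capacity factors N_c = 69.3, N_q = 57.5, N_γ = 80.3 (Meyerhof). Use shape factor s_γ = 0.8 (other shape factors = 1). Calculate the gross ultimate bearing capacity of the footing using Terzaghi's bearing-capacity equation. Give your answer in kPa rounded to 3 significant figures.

q = γ·D_f = 19 × 0.9 = 17.1 kPa.
q·N_q = 17.1 × 57.5 = 983.25 kPa
0.5·γ·B·N_γ·s_γ = 0.5 × 19 × 2.7 × 80.3 × 0.8 = 1647.8 kPa
q_ult = 983.25 + 1647.8 = 2631 kPa.

q_ult ≈ 2630 kPa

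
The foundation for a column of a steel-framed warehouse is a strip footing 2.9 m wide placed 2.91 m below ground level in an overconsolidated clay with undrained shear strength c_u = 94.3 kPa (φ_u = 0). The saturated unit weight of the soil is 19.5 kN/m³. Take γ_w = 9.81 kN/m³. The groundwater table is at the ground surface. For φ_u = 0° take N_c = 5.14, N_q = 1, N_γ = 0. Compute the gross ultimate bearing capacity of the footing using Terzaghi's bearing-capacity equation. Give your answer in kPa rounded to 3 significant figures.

q_ult ≈ 513 kPa

Water table at ground surface, so effective unit weight γ' = 19.5 − 9.81 = 9.69 kN/m³ is used throughout; overburden q = 9.69 × 2.91 = 28.198 kPa.
Cohesion term c·N_c = 94.3 × 5.14 = 484.7 kPa; surcharge term q·N_q = 28.198 × 1 = 28.198 kPa.
q_ult = 484.7 + 28.198 = 512.9 kPa.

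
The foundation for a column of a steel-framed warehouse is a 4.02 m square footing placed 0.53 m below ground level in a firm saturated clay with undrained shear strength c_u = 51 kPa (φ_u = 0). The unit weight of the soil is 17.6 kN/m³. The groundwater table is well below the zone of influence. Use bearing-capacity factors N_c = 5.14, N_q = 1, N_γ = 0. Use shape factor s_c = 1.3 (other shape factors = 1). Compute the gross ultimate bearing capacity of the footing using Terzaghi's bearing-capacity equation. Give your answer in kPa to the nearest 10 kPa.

Effective surcharge at the founding depth q = γ·D_f = 17.6 × 0.53 = 9.328 kPa.
q_ult = c·N_c·s_c + q·N_q
     = 51 × 5.14 × 1.3 + 9.328 × 1
     = 340.78 + 9.328 = 350.11 kPa.

q_ult ≈ 350 kPa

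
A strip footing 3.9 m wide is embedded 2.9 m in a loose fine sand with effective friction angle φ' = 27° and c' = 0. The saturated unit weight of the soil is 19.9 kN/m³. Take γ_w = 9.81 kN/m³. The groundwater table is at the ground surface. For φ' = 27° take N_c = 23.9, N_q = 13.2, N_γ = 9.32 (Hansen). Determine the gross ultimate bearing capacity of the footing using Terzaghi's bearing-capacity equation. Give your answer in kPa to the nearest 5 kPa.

q_ult ≈ 570 kPa

Water table at ground surface, so effective unit weight γ' = 19.9 − 9.81 = 10.09 kN/m³ is used throughout; overburden q = 10.09 × 2.9 = 29.261 kPa; the same γ' applies in the ½γBN_γ term.
Surcharge term q·N_q = 29.261 × 13.2 = 386.25 kPa; self-weight term 0.5·γ·B·N_γ = 0.5 × 10.09 × 3.9 × 9.32 = 183.38 kPa.
q_ult = 386.25 + 183.38 = 569.62 kPa.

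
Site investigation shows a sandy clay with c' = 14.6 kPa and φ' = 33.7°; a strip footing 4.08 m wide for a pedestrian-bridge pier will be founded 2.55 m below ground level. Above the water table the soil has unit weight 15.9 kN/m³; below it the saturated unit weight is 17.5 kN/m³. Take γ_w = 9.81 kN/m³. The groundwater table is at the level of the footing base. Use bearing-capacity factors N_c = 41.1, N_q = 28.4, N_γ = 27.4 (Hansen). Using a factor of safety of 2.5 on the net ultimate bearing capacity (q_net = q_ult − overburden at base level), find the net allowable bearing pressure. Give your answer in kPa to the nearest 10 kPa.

Effective surcharge at the founding depth q = γ·D_f = 15.9 × 2.55 = 40.545 kPa.
The water table coincides with the base, so in the self-weight term γ → γ' = 7.69 kN/m³.
q_ult = c·N_c + q·N_q + 0.5·γ·B·N_γ
     = 14.6 × 41.1 + 40.545 × 28.4 + 0.5 × 7.69 × 4.08 × 27.4
     = 600.06 + 1151.5 + 429.84 = 2181.4 kPa.
q_net = 2181.4 − 40.545 = 2140.8 kPa.
q_all(net) = 2140.8 / 2.5 = 856.33 kPa.

q_all(net) ≈ 860 kPa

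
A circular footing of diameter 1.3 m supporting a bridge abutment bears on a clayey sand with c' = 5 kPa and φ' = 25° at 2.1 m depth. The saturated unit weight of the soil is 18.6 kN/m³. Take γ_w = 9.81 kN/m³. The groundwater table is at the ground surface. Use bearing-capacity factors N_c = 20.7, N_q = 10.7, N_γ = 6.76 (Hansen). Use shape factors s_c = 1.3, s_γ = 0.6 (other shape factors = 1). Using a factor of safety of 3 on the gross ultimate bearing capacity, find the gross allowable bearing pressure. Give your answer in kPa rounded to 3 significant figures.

Water table at ground surface, so effective unit weight γ' = 18.6 − 9.81 = 8.79 kN/m³ is used throughout; overburden q = 8.79 × 2.1 = 18.459 kPa; the same γ' applies in the ½γBN_γ term.
Cohesion term c·N_c·s_c = 5 × 20.7 × 1.3 = 134.55 kPa; surcharge term q·N_q = 18.459 × 10.7 = 197.51 kPa; self-weight term 0.5·γ·B·N_γ·s_γ = 0.5 × 8.79 × 1.3 × 6.76 × 0.6 = 23.174 kPa.
q_ult = 134.55 + 197.51 + 23.174 = 355.24 kPa.
q_all = 355.24 / 3 = 118.41 kPa.

q_all ≈ 118 kPa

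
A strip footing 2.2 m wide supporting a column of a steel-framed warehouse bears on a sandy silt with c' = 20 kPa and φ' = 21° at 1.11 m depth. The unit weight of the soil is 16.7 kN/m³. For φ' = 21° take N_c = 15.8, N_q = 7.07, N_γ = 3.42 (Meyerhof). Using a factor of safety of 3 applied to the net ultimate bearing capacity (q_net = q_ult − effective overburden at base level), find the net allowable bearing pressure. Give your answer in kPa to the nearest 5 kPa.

q_all(net) ≈ 165 kPa

Effective surcharge at the founding depth q = γ·D_f = 16.7 × 1.11 = 18.537 kPa.
q_ult = c·N_c + q·N_q + 0.5·γ·B·N_γ
     = 20 × 15.8 + 18.537 × 7.07 + 0.5 × 16.7 × 2.2 × 3.42
     = 316 + 131.06 + 62.825 = 509.88 kPa.
Net ultimate: q_net = 509.88 − 18.537 = 491.34 kPa.
q_all(net) = 491.34 / 3 = 163.78 kPa.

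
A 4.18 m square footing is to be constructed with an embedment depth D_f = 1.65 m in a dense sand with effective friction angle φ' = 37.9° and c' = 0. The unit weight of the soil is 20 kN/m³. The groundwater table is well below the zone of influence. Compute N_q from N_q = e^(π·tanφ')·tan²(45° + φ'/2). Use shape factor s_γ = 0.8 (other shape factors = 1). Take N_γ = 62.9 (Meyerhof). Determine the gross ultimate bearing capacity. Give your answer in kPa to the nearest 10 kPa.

q_ult ≈ 3700 kPa

tan37.9° = 0.7785, so N_q = e^(π×0.7785)·tan²(63.95°) = 11.538 × 4.185 = 48.29.
Effective surcharge at the founding depth q = γ·D_f = 20 × 1.65 = 33 kPa.
q_ult = q·N_q + 0.5·γ·B·N_γ·s_γ
     = 33 × 48.289 + 0.5 × 20 × 4.18 × 62.9 × 0.8
     = 1593.6 + 2103.4 = 3696.9 kPa.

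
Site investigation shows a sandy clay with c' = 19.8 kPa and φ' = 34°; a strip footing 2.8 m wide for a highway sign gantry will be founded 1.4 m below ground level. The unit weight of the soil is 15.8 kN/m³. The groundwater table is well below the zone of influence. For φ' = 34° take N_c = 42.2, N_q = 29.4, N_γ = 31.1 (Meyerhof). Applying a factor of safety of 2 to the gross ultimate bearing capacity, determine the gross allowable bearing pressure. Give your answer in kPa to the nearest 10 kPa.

q_all ≈ 1090 kPa

q = γ·D_f = 15.8 × 1.4 = 22.12 kPa.
c·N_c = 19.8 × 42.2 = 835.56 kPa
q·N_q = 22.12 × 29.4 = 650.33 kPa
0.5·γ·B·N_γ = 0.5 × 15.8 × 2.8 × 31.1 = 687.93 kPa
q_ult = 835.56 + 650.33 + 687.93 = 2173.8 kPa.
q_all = q_ult / FS = 2173.8 / 2 = 1086.9 kPa.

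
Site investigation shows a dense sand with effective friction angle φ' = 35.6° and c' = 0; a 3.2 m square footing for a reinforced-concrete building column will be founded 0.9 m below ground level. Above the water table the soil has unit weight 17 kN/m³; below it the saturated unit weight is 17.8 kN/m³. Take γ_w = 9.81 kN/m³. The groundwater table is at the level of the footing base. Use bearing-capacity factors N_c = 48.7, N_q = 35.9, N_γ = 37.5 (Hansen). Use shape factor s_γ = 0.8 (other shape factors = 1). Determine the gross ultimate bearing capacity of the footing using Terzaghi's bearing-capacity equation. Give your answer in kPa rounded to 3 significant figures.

Overburden at base level: q = 17 × 0.9 = 15.3 kPa.
Below the base the soil is submerged, so the ½γBN_γ term uses γ' = 17.8 − 9.81 = 7.99 kN/m³.
Surcharge term q·N_q = 15.3 × 35.9 = 549.27 kPa; self-weight term 0.5·γ·B·N_γ·s_γ = 0.5 × 7.99 × 3.2 × 37.5 × 0.8 = 383.52 kPa.
q_ult = 549.27 + 383.52 = 932.79 kPa.

q_ult ≈ 933 kPa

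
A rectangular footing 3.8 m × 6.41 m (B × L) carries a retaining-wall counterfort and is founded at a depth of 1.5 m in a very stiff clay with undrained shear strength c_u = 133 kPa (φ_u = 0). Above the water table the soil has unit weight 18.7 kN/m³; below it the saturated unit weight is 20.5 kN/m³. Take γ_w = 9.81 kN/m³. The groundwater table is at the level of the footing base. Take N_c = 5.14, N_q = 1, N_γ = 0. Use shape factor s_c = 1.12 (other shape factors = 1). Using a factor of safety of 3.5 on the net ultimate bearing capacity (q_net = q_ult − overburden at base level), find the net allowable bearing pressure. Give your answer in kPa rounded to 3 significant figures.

q_all(net) ≈ 219 kPa

Effective surcharge at the founding depth q = γ·D_f = 18.7 × 1.5 = 28.05 kPa.
q_ult = c·N_c·s_c + q·N_q
     = 133 × 5.14 × 1.12 + 28.05 × 1
     = 765.65 + 28.05 = 793.7 kPa.
q_net = 793.7 − 28.05 = 765.65 kPa.
q_all(net) = 765.65 / 3.5 = 218.76 kPa.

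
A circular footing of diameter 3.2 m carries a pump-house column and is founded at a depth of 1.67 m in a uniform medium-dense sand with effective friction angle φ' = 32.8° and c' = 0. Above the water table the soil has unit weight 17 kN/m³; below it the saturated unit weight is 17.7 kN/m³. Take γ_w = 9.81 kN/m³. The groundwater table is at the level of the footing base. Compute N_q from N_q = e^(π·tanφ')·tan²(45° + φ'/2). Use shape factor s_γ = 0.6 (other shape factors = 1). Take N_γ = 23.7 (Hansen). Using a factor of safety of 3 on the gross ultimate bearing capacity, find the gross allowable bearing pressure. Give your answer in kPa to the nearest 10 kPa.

N_q = e^(π·tan32.8°)·tan²(61.4°) = 25.48.
Effective surcharge at the founding depth q = γ·D_f = 17 × 1.67 = 28.39 kPa.
The water table coincides with the base, so in the self-weight term γ → γ' = 7.89 kN/m³.
q_ult = q·N_q + 0.5·γ·B·N_γ·s_γ
     = 28.39 × 25.477 + 0.5 × 7.89 × 3.2 × 23.7 × 0.6
     = 723.28 + 179.51 = 902.79 kPa.
q_all = 902.79 / 3 = 300.93 kPa.

q_all ≈ 300 kPa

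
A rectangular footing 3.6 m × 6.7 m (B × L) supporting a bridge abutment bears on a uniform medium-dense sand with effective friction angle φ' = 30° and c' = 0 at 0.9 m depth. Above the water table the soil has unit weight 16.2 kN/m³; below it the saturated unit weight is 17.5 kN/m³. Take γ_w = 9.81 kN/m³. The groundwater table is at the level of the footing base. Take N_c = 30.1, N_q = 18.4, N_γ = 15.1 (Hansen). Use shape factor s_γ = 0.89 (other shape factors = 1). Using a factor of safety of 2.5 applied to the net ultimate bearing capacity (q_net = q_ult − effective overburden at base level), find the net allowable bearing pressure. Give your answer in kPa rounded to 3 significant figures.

Effective surcharge at the founding depth q = γ·D_f = 16.2 × 0.9 = 14.58 kPa.
The water table coincides with the base, so in the self-weight term γ → γ' = 7.69 kN/m³.
q_ult = q·N_q + 0.5·γ·B·N_γ·s_γ
     = 14.58 × 18.4 + 0.5 × 7.69 × 3.6 × 15.1 × 0.89
     = 268.27 + 186.02 = 454.29 kPa.
Net ultimate: q_net = 454.29 − 14.58 = 439.71 kPa.
q_all(net) = 439.71 / 2.5 = 175.89 kPa.

q_all(net) ≈ 176 kPa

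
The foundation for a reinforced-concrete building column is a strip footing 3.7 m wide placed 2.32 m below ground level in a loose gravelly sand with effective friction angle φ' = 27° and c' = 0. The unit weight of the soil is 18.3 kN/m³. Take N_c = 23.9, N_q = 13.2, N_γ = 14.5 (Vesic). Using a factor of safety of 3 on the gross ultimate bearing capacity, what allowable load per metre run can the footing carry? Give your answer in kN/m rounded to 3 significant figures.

Effective surcharge at the founding depth q = γ·D_f = 18.3 × 2.32 = 42.456 kPa.
q_ult = q·N_q + 0.5·γ·B·N_γ
     = 42.456 × 13.2 + 0.5 × 18.3 × 3.7 × 14.5
     = 560.42 + 490.9 = 1051.3 kPa.
Gross allowable pressure q_all = 1051.3 / 3 = 350.44 kPa.
Allowable wall load = q_all × B = 350.44 × 3.7 = 1296.6 kN per metre run.

≈ 1300 kN/m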